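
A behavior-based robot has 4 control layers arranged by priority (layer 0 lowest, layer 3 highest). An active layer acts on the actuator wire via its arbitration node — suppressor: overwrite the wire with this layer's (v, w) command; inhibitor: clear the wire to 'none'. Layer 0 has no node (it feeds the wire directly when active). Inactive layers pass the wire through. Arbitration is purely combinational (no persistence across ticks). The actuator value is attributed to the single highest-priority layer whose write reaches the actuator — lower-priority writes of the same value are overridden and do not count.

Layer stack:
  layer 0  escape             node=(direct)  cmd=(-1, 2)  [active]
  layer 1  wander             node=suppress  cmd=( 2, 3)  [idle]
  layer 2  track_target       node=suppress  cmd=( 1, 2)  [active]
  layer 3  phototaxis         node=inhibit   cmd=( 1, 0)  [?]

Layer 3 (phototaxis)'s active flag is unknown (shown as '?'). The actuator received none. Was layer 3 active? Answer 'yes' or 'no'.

If layer 3 is active=yes:
  actuator would be none
If layer 3 is active=no:
  actuator would be (1, 2)
Observed none, so layer 3 was active.

yes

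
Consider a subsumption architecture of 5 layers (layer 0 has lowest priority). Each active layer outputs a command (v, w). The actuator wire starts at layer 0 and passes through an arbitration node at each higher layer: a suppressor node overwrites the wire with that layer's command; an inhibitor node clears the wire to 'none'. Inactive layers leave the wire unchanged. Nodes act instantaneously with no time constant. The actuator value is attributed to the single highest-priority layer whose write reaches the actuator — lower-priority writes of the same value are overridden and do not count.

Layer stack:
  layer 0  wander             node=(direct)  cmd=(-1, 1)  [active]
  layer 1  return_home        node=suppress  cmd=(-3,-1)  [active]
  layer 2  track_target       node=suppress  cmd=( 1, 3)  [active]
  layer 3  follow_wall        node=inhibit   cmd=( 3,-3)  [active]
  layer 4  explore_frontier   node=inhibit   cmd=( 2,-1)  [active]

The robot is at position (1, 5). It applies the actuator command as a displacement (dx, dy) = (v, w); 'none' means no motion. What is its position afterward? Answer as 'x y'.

[0] wander on; wire := (-1, 1)
[1] return_home on (suppress); wire := (-3, -1)
[2] track_target on (suppress); wire := (1, 3)
[3] follow_wall on (inhibit); wire := none
[4] explore_frontier on (inhibit); wire := none
output none
position: (1, 5) + none = (1, 5)

1 5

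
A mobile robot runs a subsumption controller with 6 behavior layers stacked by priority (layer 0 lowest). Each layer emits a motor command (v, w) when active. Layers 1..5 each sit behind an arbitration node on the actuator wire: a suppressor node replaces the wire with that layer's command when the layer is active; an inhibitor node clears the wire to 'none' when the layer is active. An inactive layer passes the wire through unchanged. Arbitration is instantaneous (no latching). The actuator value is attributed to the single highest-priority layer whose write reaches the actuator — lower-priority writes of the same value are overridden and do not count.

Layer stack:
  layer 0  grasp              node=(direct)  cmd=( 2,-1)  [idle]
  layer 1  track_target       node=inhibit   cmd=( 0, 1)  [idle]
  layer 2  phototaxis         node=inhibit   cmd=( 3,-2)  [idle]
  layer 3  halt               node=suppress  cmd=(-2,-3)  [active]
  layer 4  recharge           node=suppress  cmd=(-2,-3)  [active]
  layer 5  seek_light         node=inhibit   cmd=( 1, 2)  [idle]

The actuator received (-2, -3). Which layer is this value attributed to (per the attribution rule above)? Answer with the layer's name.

recharge

layer 0 (grasp) idle — none
layer 1 (track_target) idle — unchanged: none
layer 2 (phototaxis) idle — unchanged: none
layer 3 (halt) active — suppresses: (-2, -3)
layer 4 (recharge) active — suppresses: (-2, -3)
layer 5 (seek_light) idle — unchanged: (-2, -3)
→ actuator (-2, -3)
last writer: layer 4 = recharge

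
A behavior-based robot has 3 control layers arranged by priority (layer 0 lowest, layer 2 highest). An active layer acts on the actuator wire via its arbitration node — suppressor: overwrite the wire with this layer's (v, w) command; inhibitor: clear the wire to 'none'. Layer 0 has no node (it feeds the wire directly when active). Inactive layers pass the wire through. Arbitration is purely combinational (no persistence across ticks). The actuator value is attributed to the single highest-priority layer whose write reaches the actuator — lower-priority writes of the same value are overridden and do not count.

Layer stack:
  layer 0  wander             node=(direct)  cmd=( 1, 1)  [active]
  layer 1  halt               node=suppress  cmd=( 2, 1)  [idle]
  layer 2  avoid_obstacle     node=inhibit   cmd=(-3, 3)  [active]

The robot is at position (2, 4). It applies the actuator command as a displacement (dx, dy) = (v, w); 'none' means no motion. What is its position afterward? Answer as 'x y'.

2 4

layer 0 (wander) active — direct: (1, 1)
layer 1 (halt) idle — unchanged: (1, 1)
layer 2 (avoid_obstacle) active — inhibits: none
→ actuator none
position: (2, 4) + none = (2, 4)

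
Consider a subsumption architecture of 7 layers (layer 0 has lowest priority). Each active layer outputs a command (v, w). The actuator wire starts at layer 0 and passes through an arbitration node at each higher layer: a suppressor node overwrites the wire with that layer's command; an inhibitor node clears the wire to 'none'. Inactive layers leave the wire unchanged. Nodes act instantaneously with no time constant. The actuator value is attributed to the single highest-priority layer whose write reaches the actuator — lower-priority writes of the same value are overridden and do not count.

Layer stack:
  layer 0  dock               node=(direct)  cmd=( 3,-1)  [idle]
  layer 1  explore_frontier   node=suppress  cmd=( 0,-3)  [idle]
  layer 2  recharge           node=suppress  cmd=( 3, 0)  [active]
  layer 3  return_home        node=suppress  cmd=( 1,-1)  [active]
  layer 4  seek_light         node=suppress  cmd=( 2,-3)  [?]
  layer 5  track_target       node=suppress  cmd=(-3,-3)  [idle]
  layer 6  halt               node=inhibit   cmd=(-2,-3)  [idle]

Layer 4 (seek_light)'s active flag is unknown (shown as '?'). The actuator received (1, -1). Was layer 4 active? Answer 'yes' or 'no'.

If layer 4 is active=yes:
  actuator would be (2, -3)
If layer 4 is active=no:
  actuator would be (1, -1)
Observed (1, -1), so layer 4 was idle.

no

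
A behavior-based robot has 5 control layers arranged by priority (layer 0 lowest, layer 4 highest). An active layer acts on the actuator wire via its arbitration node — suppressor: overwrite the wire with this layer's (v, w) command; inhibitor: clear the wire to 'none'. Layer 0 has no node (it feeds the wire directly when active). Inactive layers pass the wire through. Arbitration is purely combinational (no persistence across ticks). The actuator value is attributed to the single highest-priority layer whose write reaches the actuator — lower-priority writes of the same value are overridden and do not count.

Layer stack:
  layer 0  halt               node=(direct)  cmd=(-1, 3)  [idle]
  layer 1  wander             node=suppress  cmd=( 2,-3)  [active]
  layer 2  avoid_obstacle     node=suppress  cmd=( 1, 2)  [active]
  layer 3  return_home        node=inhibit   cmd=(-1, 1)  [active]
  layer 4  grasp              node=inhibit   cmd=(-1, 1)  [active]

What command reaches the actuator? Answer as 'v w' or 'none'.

layer 0 (halt) idle — none
layer 1 (wander) active — suppresses: (2, -3)
layer 2 (avoid_obstacle) active — suppresses: (1, 2)
layer 3 (return_home) active — inhibits: none
layer 4 (grasp) active — inhibits: none
→ actuator none

none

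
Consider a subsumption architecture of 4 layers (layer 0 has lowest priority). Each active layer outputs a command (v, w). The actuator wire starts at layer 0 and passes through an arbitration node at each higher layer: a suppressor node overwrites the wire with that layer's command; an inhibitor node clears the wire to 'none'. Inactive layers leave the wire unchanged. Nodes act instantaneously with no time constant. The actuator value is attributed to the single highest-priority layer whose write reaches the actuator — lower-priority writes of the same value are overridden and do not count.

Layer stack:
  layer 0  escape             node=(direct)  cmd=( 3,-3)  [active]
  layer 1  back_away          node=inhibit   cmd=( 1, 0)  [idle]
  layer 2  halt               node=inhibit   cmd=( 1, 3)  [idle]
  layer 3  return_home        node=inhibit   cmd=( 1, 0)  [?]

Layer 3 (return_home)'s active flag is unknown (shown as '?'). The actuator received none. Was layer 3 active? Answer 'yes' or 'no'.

If layer 3 is active=yes:
  actuator would be none
If layer 3 is active=no:
  actuator would be (3, -3)
Observed none, so layer 3 was active.

yes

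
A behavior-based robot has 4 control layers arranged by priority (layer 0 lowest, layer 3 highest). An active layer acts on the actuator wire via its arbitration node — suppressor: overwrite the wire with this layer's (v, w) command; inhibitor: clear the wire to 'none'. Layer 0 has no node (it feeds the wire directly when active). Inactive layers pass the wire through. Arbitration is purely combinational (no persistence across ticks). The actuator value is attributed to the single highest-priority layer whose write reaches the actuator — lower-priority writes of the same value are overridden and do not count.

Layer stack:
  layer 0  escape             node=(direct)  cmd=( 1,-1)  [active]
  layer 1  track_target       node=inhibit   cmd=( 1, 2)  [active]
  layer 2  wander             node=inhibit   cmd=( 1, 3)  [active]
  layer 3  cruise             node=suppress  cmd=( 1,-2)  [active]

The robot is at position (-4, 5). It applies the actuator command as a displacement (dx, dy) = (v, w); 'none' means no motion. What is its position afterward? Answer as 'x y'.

-3 3

L0 escape: active, feeds wire = (1, -1)
L1 track_target: active, inhibitor → wire = none
L2 wander: active, inhibitor → wire = none
L3 cruise: active, suppressor → wire = (1, -2)
actuator = (1, -2)
position: (-4, 5) + (1, -2) = (-3, 3)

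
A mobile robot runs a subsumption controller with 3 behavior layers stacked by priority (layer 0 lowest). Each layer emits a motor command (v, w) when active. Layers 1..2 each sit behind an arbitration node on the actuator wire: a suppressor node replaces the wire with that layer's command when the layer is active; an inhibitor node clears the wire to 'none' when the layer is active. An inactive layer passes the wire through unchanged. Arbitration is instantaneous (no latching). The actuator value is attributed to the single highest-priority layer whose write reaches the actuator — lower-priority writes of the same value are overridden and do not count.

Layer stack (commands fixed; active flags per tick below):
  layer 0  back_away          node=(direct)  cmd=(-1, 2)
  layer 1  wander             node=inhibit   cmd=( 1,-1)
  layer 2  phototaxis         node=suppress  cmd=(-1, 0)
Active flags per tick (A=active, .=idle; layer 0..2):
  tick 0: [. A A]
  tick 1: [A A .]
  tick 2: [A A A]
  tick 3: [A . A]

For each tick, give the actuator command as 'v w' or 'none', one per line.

-1 0
none
-1 0
-1 0

tick 0:
  layer 0 (back_away) idle — none
  layer 1 (wander) active — inhibits: none
  layer 2 (phototaxis) active — suppresses: (-1, 0)
  → actuator (-1, 0)
tick 1:
  layer 0 (back_away) active — direct: (-1, 2)
  layer 1 (wander) active — inhibits: none
  layer 2 (phototaxis) idle — unchanged: none
  → actuator none
tick 2:
  layer 0 (back_away) active — direct: (-1, 2)
  layer 1 (wander) active — inhibits: none
  layer 2 (phototaxis) active — suppresses: (-1, 0)
  → actuator (-1, 0)
tick 3:
  layer 0 (back_away) active — direct: (-1, 2)
  layer 1 (wander) idle — unchanged: (-1, 2)
  layer 2 (phototaxis) active — suppresses: (-1, 0)
  → actuator (-1, 0)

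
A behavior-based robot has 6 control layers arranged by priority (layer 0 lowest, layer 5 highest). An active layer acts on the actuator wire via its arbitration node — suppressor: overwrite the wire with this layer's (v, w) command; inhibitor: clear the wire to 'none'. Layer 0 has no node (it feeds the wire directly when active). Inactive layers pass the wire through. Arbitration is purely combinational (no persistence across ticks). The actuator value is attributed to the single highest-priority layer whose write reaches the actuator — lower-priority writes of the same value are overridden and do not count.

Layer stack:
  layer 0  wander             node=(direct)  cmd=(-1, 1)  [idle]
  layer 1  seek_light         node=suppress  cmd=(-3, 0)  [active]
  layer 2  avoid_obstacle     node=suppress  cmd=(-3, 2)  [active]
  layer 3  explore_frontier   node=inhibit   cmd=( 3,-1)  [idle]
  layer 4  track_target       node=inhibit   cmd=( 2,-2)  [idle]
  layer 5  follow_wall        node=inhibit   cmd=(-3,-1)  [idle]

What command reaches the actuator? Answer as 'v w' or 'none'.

-3 2

layer 0 (wander) idle — none
layer 1 (seek_light) active — suppresses: (-3, 0)
layer 2 (avoid_obstacle) active — suppresses: (-3, 2)
layer 3 (explore_frontier) idle — unchanged: (-3, 2)
layer 4 (track_target) idle — unchanged: (-3, 2)
layer 5 (follow_wall) idle — unchanged: (-3, 2)
→ actuator (-3, 2)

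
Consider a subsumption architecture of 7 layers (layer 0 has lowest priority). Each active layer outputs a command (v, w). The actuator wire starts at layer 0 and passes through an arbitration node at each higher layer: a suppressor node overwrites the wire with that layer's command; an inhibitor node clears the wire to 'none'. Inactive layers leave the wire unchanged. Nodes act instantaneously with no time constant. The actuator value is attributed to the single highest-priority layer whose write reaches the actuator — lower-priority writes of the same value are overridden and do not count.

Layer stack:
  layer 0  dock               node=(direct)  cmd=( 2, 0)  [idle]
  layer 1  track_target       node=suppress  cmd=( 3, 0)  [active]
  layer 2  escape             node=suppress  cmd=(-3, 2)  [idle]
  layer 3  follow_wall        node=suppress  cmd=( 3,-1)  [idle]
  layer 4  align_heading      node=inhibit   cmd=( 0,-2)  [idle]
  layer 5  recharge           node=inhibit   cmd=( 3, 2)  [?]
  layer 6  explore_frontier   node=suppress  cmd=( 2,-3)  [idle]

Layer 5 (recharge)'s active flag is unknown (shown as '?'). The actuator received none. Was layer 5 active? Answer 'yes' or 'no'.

If layer 5 is active=yes:
  actuator would be none
If layer 5 is active=no:
  actuator would be (3, 0)
Observed none, so layer 5 was active.

yes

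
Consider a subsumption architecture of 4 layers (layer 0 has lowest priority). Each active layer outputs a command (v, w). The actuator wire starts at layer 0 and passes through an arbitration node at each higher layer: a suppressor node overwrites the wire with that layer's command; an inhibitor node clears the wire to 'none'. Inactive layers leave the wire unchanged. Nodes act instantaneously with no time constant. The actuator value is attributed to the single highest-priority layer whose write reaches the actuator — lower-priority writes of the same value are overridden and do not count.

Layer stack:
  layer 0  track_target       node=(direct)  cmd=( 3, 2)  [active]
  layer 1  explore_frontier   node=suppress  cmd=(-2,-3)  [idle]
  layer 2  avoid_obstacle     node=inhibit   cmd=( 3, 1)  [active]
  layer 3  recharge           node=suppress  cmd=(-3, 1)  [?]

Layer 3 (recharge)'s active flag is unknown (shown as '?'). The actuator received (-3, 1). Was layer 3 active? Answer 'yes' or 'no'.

If layer 3 is active=yes:
  actuator would be (-3, 1)
If layer 3 is active=no:
  actuator would be none
Observed (-3, 1), so layer 3 was active.

yes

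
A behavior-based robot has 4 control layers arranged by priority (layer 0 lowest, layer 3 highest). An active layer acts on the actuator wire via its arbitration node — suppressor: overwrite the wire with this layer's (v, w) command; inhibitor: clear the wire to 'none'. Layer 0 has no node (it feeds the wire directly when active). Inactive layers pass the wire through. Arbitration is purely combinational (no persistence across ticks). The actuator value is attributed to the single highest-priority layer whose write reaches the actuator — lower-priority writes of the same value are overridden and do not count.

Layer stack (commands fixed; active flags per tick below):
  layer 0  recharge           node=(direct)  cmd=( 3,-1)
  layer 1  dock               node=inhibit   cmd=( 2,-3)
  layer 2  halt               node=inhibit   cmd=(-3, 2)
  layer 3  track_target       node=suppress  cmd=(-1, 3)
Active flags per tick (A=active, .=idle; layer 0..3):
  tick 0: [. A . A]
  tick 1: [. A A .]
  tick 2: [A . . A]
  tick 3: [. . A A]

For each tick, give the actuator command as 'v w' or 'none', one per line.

tick 0:
  layer 0 (recharge) idle — none
  layer 1 (dock) active — inhibits: none
  layer 2 (halt) idle — unchanged: none
  layer 3 (track_target) active — suppresses: (-1, 3)
  → actuator (-1, 3)
tick 1:
  layer 0 (recharge) idle — none
  layer 1 (dock) active — inhibits: none
  layer 2 (halt) active — inhibits: none
  layer 3 (track_target) idle — unchanged: none
  → actuator none
tick 2:
  layer 0 (recharge) active — direct: (3, -1)
  layer 1 (dock) idle — unchanged: (3, -1)
  layer 2 (halt) idle — unchanged: (3, -1)
  layer 3 (track_target) active — suppresses: (-1, 3)
  → actuator (-1, 3)
tick 3:
  layer 0 (recharge) idle — none
  layer 1 (dock) idle — unchanged: none
  layer 2 (halt) active — inhibits: none
  layer 3 (track_target) active — suppresses: (-1, 3)
  → actuator (-1, 3)

-1 3
none
-1 3
-1 3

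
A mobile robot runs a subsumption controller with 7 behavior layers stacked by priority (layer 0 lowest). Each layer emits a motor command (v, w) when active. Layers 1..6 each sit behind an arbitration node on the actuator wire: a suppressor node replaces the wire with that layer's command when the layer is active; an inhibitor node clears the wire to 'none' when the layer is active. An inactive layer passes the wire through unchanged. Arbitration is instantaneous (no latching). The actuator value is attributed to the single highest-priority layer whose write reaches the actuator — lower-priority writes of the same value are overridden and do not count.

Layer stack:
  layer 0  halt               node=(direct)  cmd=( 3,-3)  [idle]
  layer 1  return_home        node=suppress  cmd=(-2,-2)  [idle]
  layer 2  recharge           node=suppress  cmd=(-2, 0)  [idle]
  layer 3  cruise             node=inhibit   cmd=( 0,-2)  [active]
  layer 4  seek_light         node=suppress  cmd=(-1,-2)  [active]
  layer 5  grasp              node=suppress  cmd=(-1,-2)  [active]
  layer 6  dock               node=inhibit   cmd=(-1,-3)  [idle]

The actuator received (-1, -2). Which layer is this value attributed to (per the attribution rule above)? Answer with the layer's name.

grasp

[0] halt off; wire := none
[1] return_home off; pass none
[2] recharge off; pass none
[3] cruise on (inhibit); wire := none
[4] seek_light on (suppress); wire := (-1, -2)
[5] grasp on (suppress); wire := (-1, -2)
[6] dock off; pass (-1, -2)
output (-1, -2)
last writer: layer 5 = grasp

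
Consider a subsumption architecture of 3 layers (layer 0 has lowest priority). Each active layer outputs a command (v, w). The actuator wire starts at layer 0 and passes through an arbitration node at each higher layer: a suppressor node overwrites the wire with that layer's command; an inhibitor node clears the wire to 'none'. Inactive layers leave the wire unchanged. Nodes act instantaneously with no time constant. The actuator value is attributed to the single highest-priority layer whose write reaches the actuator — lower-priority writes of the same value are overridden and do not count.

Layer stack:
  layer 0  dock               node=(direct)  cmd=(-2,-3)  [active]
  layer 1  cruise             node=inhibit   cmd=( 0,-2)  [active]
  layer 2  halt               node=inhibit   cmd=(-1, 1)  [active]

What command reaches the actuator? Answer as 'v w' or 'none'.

none

L0 dock: active, feeds wire = (-2, -3)
L1 cruise: active, inhibitor → wire = none
L2 halt: active, inhibitor → wire = none
actuator = none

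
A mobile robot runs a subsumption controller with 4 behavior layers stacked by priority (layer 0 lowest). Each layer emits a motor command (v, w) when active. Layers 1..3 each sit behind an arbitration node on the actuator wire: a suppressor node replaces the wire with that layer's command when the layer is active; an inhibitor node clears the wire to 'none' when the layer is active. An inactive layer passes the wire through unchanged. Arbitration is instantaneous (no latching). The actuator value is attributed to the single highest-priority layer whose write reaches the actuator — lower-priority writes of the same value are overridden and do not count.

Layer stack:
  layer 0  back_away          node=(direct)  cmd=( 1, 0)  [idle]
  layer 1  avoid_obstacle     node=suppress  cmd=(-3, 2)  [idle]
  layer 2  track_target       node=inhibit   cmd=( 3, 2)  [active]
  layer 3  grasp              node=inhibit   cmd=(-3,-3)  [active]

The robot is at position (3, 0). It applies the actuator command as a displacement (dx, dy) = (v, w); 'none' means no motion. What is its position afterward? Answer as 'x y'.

3 0

[0] back_away off; wire := none
[1] avoid_obstacle off; pass none
[2] track_target on (inhibit); wire := none
[3] grasp on (inhibit); wire := none
output none
position: (3, 0) + none = (3, 0)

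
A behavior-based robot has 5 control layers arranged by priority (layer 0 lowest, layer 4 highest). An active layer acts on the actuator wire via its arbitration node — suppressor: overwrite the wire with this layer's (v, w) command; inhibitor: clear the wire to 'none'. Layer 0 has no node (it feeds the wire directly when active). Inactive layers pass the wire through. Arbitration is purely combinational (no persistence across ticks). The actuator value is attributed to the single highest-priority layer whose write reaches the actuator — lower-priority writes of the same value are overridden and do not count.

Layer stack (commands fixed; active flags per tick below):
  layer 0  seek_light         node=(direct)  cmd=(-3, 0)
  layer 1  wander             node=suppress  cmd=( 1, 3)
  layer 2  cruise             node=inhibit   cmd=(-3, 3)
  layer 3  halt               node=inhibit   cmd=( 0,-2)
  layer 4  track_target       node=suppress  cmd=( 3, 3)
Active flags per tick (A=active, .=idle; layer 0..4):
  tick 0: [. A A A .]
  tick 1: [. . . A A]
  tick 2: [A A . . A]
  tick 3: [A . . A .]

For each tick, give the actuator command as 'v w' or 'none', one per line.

tick 0:
  L0 seek_light: idle → wire = none
  L1 wander: active, suppressor → wire = (1, 3)
  L2 cruise: active, inhibitor → wire = none
  L3 halt: active, inhibitor → wire = none
  L4 track_target: idle → wire stays none
  actuator = none
tick 1:
  L0 seek_light: idle → wire = none
  L1 wander: idle → wire stays none
  L2 cruise: idle → wire stays none
  L3 halt: active, inhibitor → wire = none
  L4 track_target: active, suppressor → wire = (3, 3)
  actuator = (3, 3)
tick 2:
  L0 seek_light: active, feeds wire = (-3, 0)
  L1 wander: active, suppressor → wire = (1, 3)
  L2 cruise: idle → wire stays (1, 3)
  L3 halt: idle → wire stays (1, 3)
  L4 track_target: active, suppressor → wire = (3, 3)
  actuator = (3, 3)
tick 3:
  L0 seek_light: active, feeds wire = (-3, 0)
  L1 wander: idle → wire stays (-3, 0)
  L2 cruise: idle → wire stays (-3, 0)
  L3 halt: active, inhibitor → wire = none
  L4 track_target: idle → wire stays none
  actuator = none

none
3 3
3 3
none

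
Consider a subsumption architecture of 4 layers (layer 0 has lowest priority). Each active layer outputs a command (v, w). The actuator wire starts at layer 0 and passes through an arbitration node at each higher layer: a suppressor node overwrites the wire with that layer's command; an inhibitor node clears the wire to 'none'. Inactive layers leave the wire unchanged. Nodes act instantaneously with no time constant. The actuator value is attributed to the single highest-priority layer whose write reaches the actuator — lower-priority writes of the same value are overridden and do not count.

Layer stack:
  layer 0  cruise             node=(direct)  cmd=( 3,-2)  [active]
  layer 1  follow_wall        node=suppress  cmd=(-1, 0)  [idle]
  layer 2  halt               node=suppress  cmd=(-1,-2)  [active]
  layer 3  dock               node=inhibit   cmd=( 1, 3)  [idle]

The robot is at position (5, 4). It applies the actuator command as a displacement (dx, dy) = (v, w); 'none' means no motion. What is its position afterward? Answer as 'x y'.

4 2

[0] cruise on; wire := (3, -2)
[1] follow_wall off; pass (3, -2)
[2] halt on (suppress); wire := (-1, -2)
[3] dock off; pass (-1, -2)
output (-1, -2)
position: (5, 4) + (-1, -2) = (4, 2)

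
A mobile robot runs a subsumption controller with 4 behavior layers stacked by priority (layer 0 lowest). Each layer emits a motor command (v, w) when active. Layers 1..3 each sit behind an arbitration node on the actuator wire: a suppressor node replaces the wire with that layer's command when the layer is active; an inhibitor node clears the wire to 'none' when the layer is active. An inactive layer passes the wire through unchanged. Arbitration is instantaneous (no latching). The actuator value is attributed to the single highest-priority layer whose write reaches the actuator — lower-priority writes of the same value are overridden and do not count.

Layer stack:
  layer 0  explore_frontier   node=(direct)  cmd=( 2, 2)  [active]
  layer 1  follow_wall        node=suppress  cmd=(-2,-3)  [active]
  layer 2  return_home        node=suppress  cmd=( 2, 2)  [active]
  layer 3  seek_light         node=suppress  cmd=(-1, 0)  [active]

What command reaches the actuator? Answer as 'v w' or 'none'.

L0 explore_frontier: active, feeds wire = (2, 2)
L1 follow_wall: active, suppressor → wire = (-2, -3)
L2 return_home: active, suppressor → wire = (2, 2)
L3 seek_light: active, suppressor → wire = (-1, 0)
actuator = (-1, 0)

-1 0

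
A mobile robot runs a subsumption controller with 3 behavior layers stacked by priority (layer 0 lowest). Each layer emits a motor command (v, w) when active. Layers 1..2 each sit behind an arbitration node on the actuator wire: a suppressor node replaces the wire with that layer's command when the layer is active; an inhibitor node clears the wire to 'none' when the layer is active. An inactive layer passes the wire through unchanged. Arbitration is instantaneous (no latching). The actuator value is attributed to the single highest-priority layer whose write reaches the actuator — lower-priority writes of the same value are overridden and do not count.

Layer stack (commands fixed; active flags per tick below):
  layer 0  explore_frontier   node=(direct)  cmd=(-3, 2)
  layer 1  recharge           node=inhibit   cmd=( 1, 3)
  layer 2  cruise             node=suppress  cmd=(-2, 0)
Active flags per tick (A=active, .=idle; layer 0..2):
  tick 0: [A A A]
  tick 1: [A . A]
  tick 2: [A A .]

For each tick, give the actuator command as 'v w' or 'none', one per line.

-2 0
-2 0
none

tick 0:
  L0 explore_frontier: active, feeds wire = (-3, 2)
  L1 recharge: active, inhibitor → wire = none
  L2 cruise: active, suppressor → wire = (-2, 0)
  actuator = (-2, 0)
tick 1:
  L0 explore_frontier: active, feeds wire = (-3, 2)
  L1 recharge: idle → wire stays (-3, 2)
  L2 cruise: active, suppressor → wire = (-2, 0)
  actuator = (-2, 0)
tick 2:
  L0 explore_frontier: active, feeds wire = (-3, 2)
  L1 recharge: active, inhibitor → wire = none
  L2 cruise: idle → wire stays none
  actuator = none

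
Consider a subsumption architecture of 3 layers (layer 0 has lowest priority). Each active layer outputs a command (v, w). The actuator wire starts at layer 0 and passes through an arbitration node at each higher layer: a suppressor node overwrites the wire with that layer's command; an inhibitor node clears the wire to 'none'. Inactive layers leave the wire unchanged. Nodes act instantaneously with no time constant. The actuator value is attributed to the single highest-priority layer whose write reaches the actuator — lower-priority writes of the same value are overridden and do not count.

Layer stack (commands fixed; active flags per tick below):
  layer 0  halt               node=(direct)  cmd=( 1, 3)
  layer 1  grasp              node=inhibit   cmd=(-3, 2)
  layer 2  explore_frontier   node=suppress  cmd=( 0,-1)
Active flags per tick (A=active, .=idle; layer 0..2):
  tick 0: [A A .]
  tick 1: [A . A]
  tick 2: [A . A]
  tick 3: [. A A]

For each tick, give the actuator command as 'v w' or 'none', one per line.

tick 0:
  [0] halt on; wire := (1, 3)
  [1] grasp on (inhibit); wire := none
  [2] explore_frontier off; pass none
  output none
tick 1:
  [0] halt on; wire := (1, 3)
  [1] grasp off; pass (1, 3)
  [2] explore_frontier on (suppress); wire := (0, -1)
  output (0, -1)
tick 2:
  [0] halt on; wire := (1, 3)
  [1] grasp off; pass (1, 3)
  [2] explore_frontier on (suppress); wire := (0, -1)
  output (0, -1)
tick 3:
  [0] halt off; wire := none
  [1] grasp on (inhibit); wire := none
  [2] explore_frontier on (suppress); wire := (0, -1)
  output (0, -1)

none
0 -1
0 -1
0 -1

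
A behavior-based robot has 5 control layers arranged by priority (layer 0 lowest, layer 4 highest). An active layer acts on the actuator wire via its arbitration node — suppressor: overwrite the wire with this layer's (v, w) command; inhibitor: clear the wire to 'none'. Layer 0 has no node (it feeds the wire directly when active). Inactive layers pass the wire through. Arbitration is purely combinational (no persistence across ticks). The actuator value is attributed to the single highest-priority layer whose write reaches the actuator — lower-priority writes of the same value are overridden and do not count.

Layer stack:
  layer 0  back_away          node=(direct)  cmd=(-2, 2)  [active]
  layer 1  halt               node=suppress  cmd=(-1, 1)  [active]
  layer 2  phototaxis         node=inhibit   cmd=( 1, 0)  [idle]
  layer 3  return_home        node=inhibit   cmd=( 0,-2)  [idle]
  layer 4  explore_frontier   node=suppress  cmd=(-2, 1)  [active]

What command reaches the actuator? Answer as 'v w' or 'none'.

[0] back_away on; wire := (-2, 2)
[1] halt on (suppress); wire := (-1, 1)
[2] phototaxis off; pass (-1, 1)
[3] return_home off; pass (-1, 1)
[4] explore_frontier on (suppress); wire := (-2, 1)
output (-2, 1)

-2 1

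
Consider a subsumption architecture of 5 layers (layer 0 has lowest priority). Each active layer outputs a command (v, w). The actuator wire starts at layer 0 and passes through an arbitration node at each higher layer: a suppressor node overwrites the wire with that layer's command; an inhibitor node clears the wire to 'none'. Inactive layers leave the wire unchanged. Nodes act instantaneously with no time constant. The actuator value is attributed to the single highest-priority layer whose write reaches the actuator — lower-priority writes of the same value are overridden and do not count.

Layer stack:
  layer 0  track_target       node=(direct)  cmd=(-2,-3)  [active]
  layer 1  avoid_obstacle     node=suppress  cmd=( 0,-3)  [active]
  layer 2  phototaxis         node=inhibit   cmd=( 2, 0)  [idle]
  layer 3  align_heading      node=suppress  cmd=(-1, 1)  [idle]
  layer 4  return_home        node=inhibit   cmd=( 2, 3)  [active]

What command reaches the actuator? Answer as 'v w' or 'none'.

L0 track_target: active, feeds wire = (-2, -3)
L1 avoid_obstacle: active, suppressor → wire = (0, -3)
L2 phototaxis: idle → wire stays (0, -3)
L3 align_heading: idle → wire stays (0, -3)
L4 return_home: active, inhibitor → wire = none
actuator = none

none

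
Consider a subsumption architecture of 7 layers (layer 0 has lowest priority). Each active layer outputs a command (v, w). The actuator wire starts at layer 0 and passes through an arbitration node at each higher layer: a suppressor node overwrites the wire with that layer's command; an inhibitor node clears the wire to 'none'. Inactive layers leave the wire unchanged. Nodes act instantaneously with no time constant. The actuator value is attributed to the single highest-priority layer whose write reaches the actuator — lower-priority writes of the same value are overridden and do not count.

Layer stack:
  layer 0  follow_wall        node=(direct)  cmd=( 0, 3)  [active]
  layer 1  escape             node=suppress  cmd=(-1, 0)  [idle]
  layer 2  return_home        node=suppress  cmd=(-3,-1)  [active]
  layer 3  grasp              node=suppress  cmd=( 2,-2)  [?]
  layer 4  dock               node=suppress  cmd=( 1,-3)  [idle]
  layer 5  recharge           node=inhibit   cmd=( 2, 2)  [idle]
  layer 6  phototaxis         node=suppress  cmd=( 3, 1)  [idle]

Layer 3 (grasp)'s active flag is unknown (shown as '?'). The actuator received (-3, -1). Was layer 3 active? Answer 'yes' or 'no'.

no

If layer 3 is active=yes:
  actuator would be (2, -2)
If layer 3 is active=no:
  actuator would be (-3, -1)
Observed (-3, -1), so layer 3 was idle.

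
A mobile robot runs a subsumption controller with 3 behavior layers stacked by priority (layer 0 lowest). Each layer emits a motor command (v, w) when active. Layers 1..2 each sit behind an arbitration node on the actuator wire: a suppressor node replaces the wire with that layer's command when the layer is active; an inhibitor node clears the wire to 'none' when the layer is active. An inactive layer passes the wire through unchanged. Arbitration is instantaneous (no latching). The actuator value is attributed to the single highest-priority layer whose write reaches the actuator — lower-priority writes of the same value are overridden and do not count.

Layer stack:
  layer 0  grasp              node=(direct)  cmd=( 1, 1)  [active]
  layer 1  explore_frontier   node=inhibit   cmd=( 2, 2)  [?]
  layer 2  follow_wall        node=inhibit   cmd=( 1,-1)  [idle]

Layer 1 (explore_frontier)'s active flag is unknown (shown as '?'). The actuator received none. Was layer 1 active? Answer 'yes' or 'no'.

If layer 1 is active=yes:
  actuator would be none
If layer 1 is active=no:
  actuator would be (1, 1)
Observed none, so layer 1 was active.

yes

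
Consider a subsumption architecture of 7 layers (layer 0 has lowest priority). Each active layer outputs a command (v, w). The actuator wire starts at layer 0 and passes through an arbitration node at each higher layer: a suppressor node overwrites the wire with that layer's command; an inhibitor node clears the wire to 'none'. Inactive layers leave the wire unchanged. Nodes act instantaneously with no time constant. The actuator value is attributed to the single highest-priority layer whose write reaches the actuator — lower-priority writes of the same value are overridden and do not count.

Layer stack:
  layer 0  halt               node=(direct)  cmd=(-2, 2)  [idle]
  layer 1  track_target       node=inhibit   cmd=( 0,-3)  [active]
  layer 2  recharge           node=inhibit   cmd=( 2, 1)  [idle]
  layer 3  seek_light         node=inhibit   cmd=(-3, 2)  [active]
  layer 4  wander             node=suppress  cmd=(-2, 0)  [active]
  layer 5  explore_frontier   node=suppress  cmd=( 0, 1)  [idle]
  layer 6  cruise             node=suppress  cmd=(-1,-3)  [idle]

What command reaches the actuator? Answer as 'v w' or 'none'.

L0 halt: idle → wire = none
L1 track_target: active, inhibitor → wire = none
L2 recharge: idle → wire stays none
L3 seek_light: active, inhibitor → wire = none
L4 wander: active, suppressor → wire = (-2, 0)
L5 explore_frontier: idle → wire stays (-2, 0)
L6 cruise: idle → wire stays (-2, 0)
actuator = (-2, 0)

-2 0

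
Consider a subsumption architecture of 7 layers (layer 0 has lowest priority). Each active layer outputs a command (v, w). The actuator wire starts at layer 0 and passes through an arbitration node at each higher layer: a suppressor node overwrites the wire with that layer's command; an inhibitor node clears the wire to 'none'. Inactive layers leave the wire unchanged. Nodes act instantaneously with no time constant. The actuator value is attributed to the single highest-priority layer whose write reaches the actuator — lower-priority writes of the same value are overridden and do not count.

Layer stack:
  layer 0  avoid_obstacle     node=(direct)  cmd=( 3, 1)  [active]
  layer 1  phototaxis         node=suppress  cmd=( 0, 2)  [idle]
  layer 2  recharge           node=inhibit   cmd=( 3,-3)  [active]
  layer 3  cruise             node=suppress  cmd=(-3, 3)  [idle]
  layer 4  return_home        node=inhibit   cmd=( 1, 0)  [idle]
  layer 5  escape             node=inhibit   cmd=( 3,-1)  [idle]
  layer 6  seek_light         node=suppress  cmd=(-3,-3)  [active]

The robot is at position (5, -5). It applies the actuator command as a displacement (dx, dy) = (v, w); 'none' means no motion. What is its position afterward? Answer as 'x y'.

layer 0 (avoid_obstacle) active — direct: (3, 1)
layer 1 (phototaxis) idle — unchanged: (3, 1)
layer 2 (recharge) active — inhibits: none
layer 3 (cruise) idle — unchanged: none
layer 4 (return_home) idle — unchanged: none
layer 5 (escape) idle — unchanged: none
layer 6 (seek_light) active — suppresses: (-3, -3)
→ actuator (-3, -3)
position: (5, -5) + (-3, -3) = (2, -8)

2 -8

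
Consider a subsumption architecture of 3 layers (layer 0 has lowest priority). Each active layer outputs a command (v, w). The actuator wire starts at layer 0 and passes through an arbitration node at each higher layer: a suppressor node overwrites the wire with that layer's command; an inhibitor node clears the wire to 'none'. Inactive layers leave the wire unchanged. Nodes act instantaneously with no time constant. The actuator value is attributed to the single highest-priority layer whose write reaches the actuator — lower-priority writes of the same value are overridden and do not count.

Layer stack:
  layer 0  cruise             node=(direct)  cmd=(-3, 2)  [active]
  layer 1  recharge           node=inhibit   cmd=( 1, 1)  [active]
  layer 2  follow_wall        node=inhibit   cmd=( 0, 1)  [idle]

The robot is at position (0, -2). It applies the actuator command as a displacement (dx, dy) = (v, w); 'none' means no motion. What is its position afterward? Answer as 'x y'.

L0 cruise: active, feeds wire = (-3, 2)
L1 recharge: active, inhibitor → wire = none
L2 follow_wall: idle → wire stays none
actuator = none
position: (0, -2) + none = (0, -2)

0 -2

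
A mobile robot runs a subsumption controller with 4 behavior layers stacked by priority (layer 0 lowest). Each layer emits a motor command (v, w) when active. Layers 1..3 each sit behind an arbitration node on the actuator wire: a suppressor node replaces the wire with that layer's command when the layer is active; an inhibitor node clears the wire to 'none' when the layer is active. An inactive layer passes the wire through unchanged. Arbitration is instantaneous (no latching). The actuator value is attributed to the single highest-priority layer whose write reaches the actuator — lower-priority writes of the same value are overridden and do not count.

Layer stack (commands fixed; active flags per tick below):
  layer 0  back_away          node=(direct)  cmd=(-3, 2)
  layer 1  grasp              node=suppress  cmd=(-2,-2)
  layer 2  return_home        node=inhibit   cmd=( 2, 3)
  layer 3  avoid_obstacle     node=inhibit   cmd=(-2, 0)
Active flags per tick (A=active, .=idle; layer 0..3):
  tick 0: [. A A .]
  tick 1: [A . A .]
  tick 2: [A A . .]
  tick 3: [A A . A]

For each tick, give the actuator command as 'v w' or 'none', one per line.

tick 0:
  [0] back_away off; wire := none
  [1] grasp on (suppress); wire := (-2, -2)
  [2] return_home on (inhibit); wire := none
  [3] avoid_obstacle off; pass none
  output none
tick 1:
  [0] back_away on; wire := (-3, 2)
  [1] grasp off; pass (-3, 2)
  [2] return_home on (inhibit); wire := none
  [3] avoid_obstacle off; pass none
  output none
tick 2:
  [0] back_away on; wire := (-3, 2)
  [1] grasp on (suppress); wire := (-2, -2)
  [2] return_home off; pass (-2, -2)
  [3] avoid_obstacle off; pass (-2, -2)
  output (-2, -2)
tick 3:
  [0] back_away on; wire := (-3, 2)
  [1] grasp on (suppress); wire := (-2, -2)
  [2] return_home off; pass (-2, -2)
  [3] avoid_obstacle on (inhibit); wire := none
  output none

none
none
-2 -2
none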